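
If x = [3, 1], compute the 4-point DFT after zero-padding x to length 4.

Original 2-point DFT: [4, 2]
Zero-padded 4-point DFT provides frequency interpolation.

DFT_4([x, 0, ...]) = [4, 3-1i, 2, 3+1i]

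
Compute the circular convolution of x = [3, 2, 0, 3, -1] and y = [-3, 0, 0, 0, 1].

(x ⊛ y)[n] = Σ(m=0 to 4) x[m] · y[(n-m) mod 5]

Computing each output sample:
(x ⊛ y)[0] = -7
(x ⊛ y)[1] = -6
(x ⊛ y)[2] = 3
(x ⊛ y)[3] = -10
(x ⊛ y)[4] = 6

x ⊛ y = [-7, -6, 3, -10, 6]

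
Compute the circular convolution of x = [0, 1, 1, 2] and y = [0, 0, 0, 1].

(x ⊛ y)[n] = Σ(m=0 to 3) x[m] · y[(n-m) mod 4]

Computing each output sample:
(x ⊛ y)[0] = 1
(x ⊛ y)[1] = 1
(x ⊛ y)[2] = 2
(x ⊛ y)[3] = 0

x ⊛ y = [1, 1, 2, 0]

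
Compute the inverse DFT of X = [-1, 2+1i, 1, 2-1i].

x[n] = (1/4) Σ(k=0 to 3) X[k] · e^(2πikn/4)

Computing each x[n]:
x[0] = 1
x[1] = -1
x[2] = -1
x[3] = 0

x = [1, -1, -1, 0]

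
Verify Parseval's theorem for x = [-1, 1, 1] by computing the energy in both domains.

Time domain:
Σ|x[n]|² = |-1|² + |1|² + |1|² = 3.0000

Frequency domain:
(1/3)Σ|X[k]|² = (1/3)(|1|² + |-2|² + |-2|²) = (1/3)·9.0000 = 3.0000

Both sides agree, confirming Parseval's theorem.

Σ|x[n]|² = (1/N)Σ|X[k]|² = 3.0000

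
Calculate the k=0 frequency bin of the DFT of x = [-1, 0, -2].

X[0] = Σ(n=0 to 2) x[n] · ω_3^0 = Σ x[n]
= (-1) + (0) + (-2)

X[0] = -3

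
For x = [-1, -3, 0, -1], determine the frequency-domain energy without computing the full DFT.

Parseval: Σ|x[n]|² = (1/N)Σ|X[k]|², so Σ|X[k]|² = N·Σ|x[n]|² = 4·11.0000

Σ|X[k]|² = N·Σ|x[n]|² = 4·11.0000 = 44.0000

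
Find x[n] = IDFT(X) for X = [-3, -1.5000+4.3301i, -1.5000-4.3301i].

x[n] = (1/3) Σ(k=0 to 2) X[k] · e^(2πikn/3)

Computing each x[n]:
x[0] = -2
x[1] = -3
x[2] = 2

x = [-2, -3, 2]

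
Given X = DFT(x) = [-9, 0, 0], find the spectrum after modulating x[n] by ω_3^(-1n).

Modulation property: DFT(ω_3^(-1n)·x[n]) = X[(k-1) mod 3], so circularly shift X by 1 positions.

X[k-1] = [0, -9, 0]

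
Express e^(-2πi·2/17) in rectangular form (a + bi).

ω_17^2 = e^(-2πi·2/17)
= cos(-2π·2/17) + i·sin(-2π·2/17)
= cos(-4π/17) + i·sin(-4π/17)

ω_17^2 = cos(-4π/17) + i·sin(-4π/17) = 0.7390-0.6737i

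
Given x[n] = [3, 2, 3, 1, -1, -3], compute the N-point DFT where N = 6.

X[k] = Σ(n=0 to 5) x[n] · ω_6^(nk)
where ω_6 = e^(-2πi/6)

Computing each X[k]:
X[0] = 5
X[1] = 0.5000-7.7942i
X[2] = 3.5000-0.8660i
X[3] = 5
X[4] = 3.5000+0.8660i
X[5] = 0.5000+7.7942i

X = [5, 0.5000-7.7942i, 3.5000-0.8660i, 5, 3.5000+0.8660i, 0.5000+7.7942i]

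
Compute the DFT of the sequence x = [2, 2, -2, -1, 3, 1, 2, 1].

X[k] = Σ(n=0 to 7) x[n] · ω_8^(nk)
where ω_8 = e^(-2πi/8)

Computing each X[k]:
X[0] = 8
X[1] = 1.1213+4.7071i
X[2] = 5-3i
X[3] = -3.1213-3.2929i
X[4] = 2
X[5] = -3.1213+3.2929i
X[6] = 5+3i
X[7] = 1.1213-4.7071i

X = [8, 1.1213+4.7071i, 5-3i, -3.1213-3.2929i, 2, -3.1213+3.2929i, 5+3i, 1.1213-4.7071i]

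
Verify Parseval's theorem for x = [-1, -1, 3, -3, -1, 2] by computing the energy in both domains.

Time domain:
Σ|x[n]|² = |-1|² + |-1|² + |3|² + |-3|² + |-1|² + |2|² = 25.0000

Frequency domain:
(1/6)Σ|X[k]|² = (1/6)(|-1|² + |1.5000-0.8660i|² + |-5.5000+6.0622i|² + |3|² + |-5.5000-6.0622i|² + |1.5000+0.8660i|²) = (1/6)·150.0000 = 25.0000

Both sides agree, confirming Parseval's theorem.

Σ|x[n]|² = (1/N)Σ|X[k]|² = 25.0000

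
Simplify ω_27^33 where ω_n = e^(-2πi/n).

Since ω_27^27 = 1, powers reduce modulo 27.
33 mod 27 = 6
So ω_27^33 = ω_27^6 = e^(-2πi·6/27)

ω_27^33 = ω_27^6 = 0.1736-0.9848i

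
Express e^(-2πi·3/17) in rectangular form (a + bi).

ω_17^3 = e^(-2πi·3/17)
= cos(-2π·3/17) + i·sin(-2π·3/17)
= cos(-6π/17) + i·sin(-6π/17)

ω_17^3 = cos(-6π/17) + i·sin(-6π/17) = 0.4457-0.8952i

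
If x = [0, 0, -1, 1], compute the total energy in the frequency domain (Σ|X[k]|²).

Parseval: Σ|x[n]|² = (1/N)Σ|X[k]|², so Σ|X[k]|² = N·Σ|x[n]|² = 4·2.0000

Σ|X[k]|² = N·Σ|x[n]|² = 4·2.0000 = 8.0000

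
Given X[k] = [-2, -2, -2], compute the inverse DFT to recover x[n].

x[n] = (1/3) Σ(k=0 to 2) X[k] · e^(2πikn/3)

Computing each x[n]:
x[0] = -2
x[1] = 0
x[2] = 0

x = [-2, 0, 0]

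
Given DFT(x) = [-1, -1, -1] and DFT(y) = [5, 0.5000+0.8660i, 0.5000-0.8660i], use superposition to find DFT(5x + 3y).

By linearity: DFT(5x + 3y) = 5·DFT(x) + 3·DFT(y)
= 5·[-1, -1, -1] + 3·[5, 0.5000+0.8660i, 0.5000-0.8660i]

Computing element-wise:
Z[0] = 5·(-1) + 3·(5) = 10
Z[1] = 5·(-1) + 3·(0.5000+0.8660i) = -3.5000+2.5980i
Z[2] = 5·(-1) + 3·(0.5000-0.8660i) = -3.5000-2.5980i

DFT(5x + 3y) = 5·X + 3·Y = [10, -3.5000+2.5980i, -3.5000-2.5980i]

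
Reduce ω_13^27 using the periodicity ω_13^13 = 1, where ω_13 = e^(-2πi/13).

Since ω_13^13 = 1, powers reduce modulo 13.
27 mod 13 = 1
So ω_13^27 = ω_13^1 = e^(-2πi·1/13)

ω_13^27 = ω_13^1 = 0.8855-0.4647i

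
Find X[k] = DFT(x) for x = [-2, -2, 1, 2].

X[k] = Σ(n=0 to 3) x[n] · ω_4^(nk)
where ω_4 = e^(-2πi/4)

Computing each X[k]:
X[0] = -1
X[1] = -3+4i
X[2] = -1
X[3] = -3-4i

X = [-1, -3+4i, -1, -3-4i]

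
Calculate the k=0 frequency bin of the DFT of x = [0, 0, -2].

X[0] = Σ(n=0 to 2) x[n] · ω_3^0 = Σ x[n]
= (0) + (0) + (-2)

X[0] = -2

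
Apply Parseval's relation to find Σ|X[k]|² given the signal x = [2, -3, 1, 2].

Parseval: Σ|x[n]|² = (1/N)Σ|X[k]|², so Σ|X[k]|² = N·Σ|x[n]|² = 4·18.0000

Σ|X[k]|² = N·Σ|x[n]|² = 4·18.0000 = 72.0000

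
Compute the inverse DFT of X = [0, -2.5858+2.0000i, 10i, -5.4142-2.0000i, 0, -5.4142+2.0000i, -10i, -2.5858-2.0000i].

x[n] = (1/8) Σ(k=0 to 7) X[k] · e^(2πikn/8)

Computing each x[n]:
x[0] = -2
x[1] = -2
x[2] = -1
x[3] = 2
x[4] = 2
x[5] = -3
x[6] = 1
x[7] = 3

x = [-2, -2, -1, 2, 2, -3, 1, 3]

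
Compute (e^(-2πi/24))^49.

Since ω_24^24 = 1, powers reduce modulo 24.
49 mod 24 = 1
So ω_24^49 = ω_24^1 = e^(-2πi·1/24)

ω_24^49 = ω_24^1 = 0.9659-0.2588i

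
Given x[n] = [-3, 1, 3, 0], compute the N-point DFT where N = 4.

X[k] = Σ(n=0 to 3) x[n] · ω_4^(nk)
where ω_4 = e^(-2πi/4)

Computing each X[k]:
X[0] = 1
X[1] = -6-1i
X[2] = -1
X[3] = -6+1i

X = [1, -6-1i, -1, -6+1i]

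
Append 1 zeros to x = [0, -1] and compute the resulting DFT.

Original 2-point DFT: [-1, 1]
Zero-padded 3-point DFT provides frequency interpolation.

DFT_3([x, 0, ...]) = [-1, 0.5000+0.8660i, 0.5000-0.8660i]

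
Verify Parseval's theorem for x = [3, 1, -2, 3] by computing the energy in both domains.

Time domain:
Σ|x[n]|² = |3|² + |1|² + |-2|² + |3|² = 23.0000

Frequency domain:
(1/4)Σ|X[k]|² = (1/4)(|5|² + |5+2i|² + |-3|² + |5-2i|²) = (1/4)·92.0000 = 23.0000

Both sides agree, confirming Parseval's theorem.

Σ|x[n]|² = (1/N)Σ|X[k]|² = 23.0000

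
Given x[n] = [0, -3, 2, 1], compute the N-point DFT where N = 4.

X[k] = Σ(n=0 to 3) x[n] · ω_4^(nk)
where ω_4 = e^(-2πi/4)

Computing each X[k]:
X[0] = 0
X[1] = -2+4i
X[2] = 4
X[3] = -2-4i

X = [0, -2+4i, 4, -2-4i]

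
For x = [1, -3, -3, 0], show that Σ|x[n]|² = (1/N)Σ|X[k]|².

Time domain:
Σ|x[n]|² = |1|² + |-3|² + |-3|² + |0|² = 19.0000

Frequency domain:
(1/4)Σ|X[k]|² = (1/4)(|-5|² + |4+3i|² + |1|² + |4-3i|²) = (1/4)·76.0000 = 19.0000

Both sides agree, confirming Parseval's theorem.

Σ|x[n]|² = (1/N)Σ|X[k]|² = 19.0000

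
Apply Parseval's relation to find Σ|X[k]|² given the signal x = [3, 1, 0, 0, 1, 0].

Parseval: Σ|x[n]|² = (1/N)Σ|X[k]|², so Σ|X[k]|² = N·Σ|x[n]|² = 6·11.0000

Σ|X[k]|² = N·Σ|x[n]|² = 6·11.0000 = 66.0000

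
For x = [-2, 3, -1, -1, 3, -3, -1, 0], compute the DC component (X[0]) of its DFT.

X[0] = Σ(n=0 to 7) x[n] · ω_8^0 = Σ x[n]
= (-2) + (3) + (-1) + (-1) + (3) + (-3) + (-1) + (0)

X[0] = -2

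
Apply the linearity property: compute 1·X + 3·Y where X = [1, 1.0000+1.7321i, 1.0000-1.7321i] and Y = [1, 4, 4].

By linearity: DFT(1x + 3y) = 1·DFT(x) + 3·DFT(y)
= 1·[1, 1.0000+1.7321i, 1.0000-1.7321i] + 3·[1, 4, 4]

Computing element-wise:
Z[0] = 1·(1) + 3·(1) = 4
Z[1] = 1·(1.0000+1.7321i) + 3·(4) = 13.0000+1.7321i
Z[2] = 1·(1.0000-1.7321i) + 3·(4) = 13.0000-1.7321i

DFT(1x + 3y) = 1·X + 3·Y = [4, 13.0000+1.7321i, 13.0000-1.7321i]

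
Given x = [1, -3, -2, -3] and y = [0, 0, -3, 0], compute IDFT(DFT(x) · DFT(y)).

(x ⊛ y)[n] = Σ(m=0 to 3) x[m] · y[(n-m) mod 4]

Computing each output sample:
(x ⊛ y)[0] = 6
(x ⊛ y)[1] = 9
(x ⊛ y)[2] = -3
(x ⊛ y)[3] = 9

x ⊛ y = [6, 9, -3, 9]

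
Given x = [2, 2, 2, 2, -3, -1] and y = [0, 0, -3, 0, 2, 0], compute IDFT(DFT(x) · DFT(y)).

(x ⊛ y)[n] = Σ(m=0 to 5) x[m] · y[(n-m) mod 6]

Computing each output sample:
(x ⊛ y)[0] = 13
(x ⊛ y)[1] = 7
(x ⊛ y)[2] = -12
(x ⊛ y)[3] = -8
(x ⊛ y)[4] = -2
(x ⊛ y)[5] = -2

x ⊛ y = [13, 7, -12, -8, -2, -2]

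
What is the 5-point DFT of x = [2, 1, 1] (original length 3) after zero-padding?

Original 3-point DFT: [4, 1, 1]
Zero-padded 5-point DFT provides frequency interpolation.

DFT_5([x, 0, ...]) = [4, 1.5000-1.5388i, 1.5000+0.3633i, 1.5000-0.3633i, 1.5000+1.5388i]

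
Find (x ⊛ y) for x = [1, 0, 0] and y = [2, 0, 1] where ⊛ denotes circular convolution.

(x ⊛ y)[n] = Σ(m=0 to 2) x[m] · y[(n-m) mod 3]

Computing each output sample:
(x ⊛ y)[0] = 2
(x ⊛ y)[1] = 0
(x ⊛ y)[2] = 1

x ⊛ y = [2, 0, 1]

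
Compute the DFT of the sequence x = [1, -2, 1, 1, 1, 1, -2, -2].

X[k] = Σ(n=0 to 7) x[n] · ω_8^(nk)
where ω_8 = e^(-2πi/8)

Computing each X[k]:
X[0] = -1
X[1] = -4.2426-3.0000i
X[2] = 3
X[3] = 4.2426+3.0000i
X[4] = 3
X[5] = 4.2426-3.0000i
X[6] = 3
X[7] = -4.2426+3.0000i

X = [-1, -4.2426-3.0000i, 3, 4.2426+3.0000i, 3, 4.2426-3.0000i, 3, -4.2426+3.0000i]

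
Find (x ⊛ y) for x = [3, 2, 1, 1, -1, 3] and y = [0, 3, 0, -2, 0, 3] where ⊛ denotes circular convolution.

(x ⊛ y)[n] = Σ(m=0 to 5) x[m] · y[(n-m) mod 6]

Computing each output sample:
(x ⊛ y)[0] = 13
(x ⊛ y)[1] = 14
(x ⊛ y)[2] = 3
(x ⊛ y)[3] = -6
(x ⊛ y)[4] = 8
(x ⊛ y)[5] = 4

x ⊛ y = [13, 14, 3, -6, 8, 4]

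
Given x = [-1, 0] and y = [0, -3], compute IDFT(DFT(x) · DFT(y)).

(x ⊛ y)[n] = Σ(m=0 to 1) x[m] · y[(n-m) mod 2]

Computing each output sample:
(x ⊛ y)[0] = 0
(x ⊛ y)[1] = 3

x ⊛ y = [0, 3]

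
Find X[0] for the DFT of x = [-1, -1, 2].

X[0] = Σ(n=0 to 2) x[n] · ω_3^0 = Σ x[n]
= (-1) + (-1) + (2)

X[0] = 0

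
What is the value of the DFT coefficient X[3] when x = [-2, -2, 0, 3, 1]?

X[3] = Σ(n=0 to 4) x[n] · ω_5^(3n) where ω_5 = e^(-2πi/5)
= (-2)·ω_5^0 + (-2)·ω_5^3 + (0)·ω_5^6 + (3)·ω_5^9 + (1)·ω_5^12

X[3] = -0.2639+1.0898i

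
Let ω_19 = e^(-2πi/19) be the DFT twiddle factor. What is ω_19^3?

ω_19^3 = e^(-2πi·3/19)
= cos(-2π·3/19) + i·sin(-2π·3/19)
= cos(-6π/19) + i·sin(-6π/19)

ω_19^3 = cos(-6π/19) + i·sin(-6π/19) = 0.5469-0.8372i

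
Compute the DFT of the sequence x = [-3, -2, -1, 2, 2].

X[k] = Σ(n=0 to 4) x[n] · ω_5^(nk)
where ω_5 = e^(-2πi/5)

Computing each X[k]:
X[0] = -2
X[1] = -3.8090+5.5676i
X[2] = -2.6910-0.5020i
X[3] = -2.6910+0.5020i
X[4] = -3.8090-5.5676i

X = [-2, -3.8090+5.5676i, -2.6910-0.5020i, -2.6910+0.5020i, -3.8090-5.5676i]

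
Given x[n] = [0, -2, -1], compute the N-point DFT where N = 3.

X[k] = Σ(n=0 to 2) x[n] · ω_3^(nk)
where ω_3 = e^(-2πi/3)

Computing each X[k]:
X[0] = -3
X[1] = 1.5000+0.8660i
X[2] = 1.5000-0.8660i

X = [-3, 1.5000+0.8660i, 1.5000-0.8660i]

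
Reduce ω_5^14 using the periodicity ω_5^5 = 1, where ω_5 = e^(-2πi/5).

Since ω_5^5 = 1, powers reduce modulo 5.
14 mod 5 = 4
So ω_5^14 = ω_5^4 = e^(-2πi·4/5)

ω_5^14 = ω_5^4 = 0.3090+0.9511i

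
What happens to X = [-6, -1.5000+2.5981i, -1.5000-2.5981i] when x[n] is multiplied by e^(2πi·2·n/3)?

Modulation property: DFT(ω_3^(-2n)·x[n]) = X[(k-2) mod 3], so circularly shift X by 2 positions.

X[k-2] = [-1.5000+2.5981i, -1.5000-2.5981i, -6]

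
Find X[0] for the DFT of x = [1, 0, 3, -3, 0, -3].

X[0] = Σ(n=0 to 5) x[n] · ω_6^0 = Σ x[n]
= (1) + (0) + (3) + (-3) + (0) + (-3)

X[0] = -2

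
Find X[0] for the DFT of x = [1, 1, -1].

X[0] = Σ(n=0 to 2) x[n] · ω_3^0 = Σ x[n]
= (1) + (1) + (-1)

X[0] = 1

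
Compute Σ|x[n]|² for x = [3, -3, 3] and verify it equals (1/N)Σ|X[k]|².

Time domain:
Σ|x[n]|² = |3|² + |-3|² + |3|² = 27.0000

Frequency domain:
(1/3)Σ|X[k]|² = (1/3)(|3|² + |3.0000+5.1962i|² + |3.0000-5.1962i|²) = (1/3)·81.0000 = 27.0000

Both sides agree, confirming Parseval's theorem.

Σ|x[n]|² = (1/N)Σ|X[k]|² = 27.0000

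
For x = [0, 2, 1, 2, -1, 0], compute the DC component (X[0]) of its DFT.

X[0] = Σ(n=0 to 5) x[n] · ω_6^0 = Σ x[n]
= (0) + (2) + (1) + (2) + (-1) + (0)

X[0] = 4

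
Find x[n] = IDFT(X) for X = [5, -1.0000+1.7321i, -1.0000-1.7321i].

x[n] = (1/3) Σ(k=0 to 2) X[k] · e^(2πikn/3)

Computing each x[n]:
x[0] = 1
x[1] = 1
x[2] = 3

x = [1, 1, 3]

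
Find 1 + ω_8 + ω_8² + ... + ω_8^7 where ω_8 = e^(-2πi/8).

Sum of all nth roots of unity equals 0 for n > 1 (geometric series with r ≠ 1).

0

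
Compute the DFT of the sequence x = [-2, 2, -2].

X[k] = Σ(n=0 to 2) x[n] · ω_3^(nk)
where ω_3 = e^(-2πi/3)

Computing each X[k]:
X[0] = -2
X[1] = -2.0000-3.4641i
X[2] = -2.0000+3.4641i

X = [-2, -2.0000-3.4641i, -2.0000+3.4641i]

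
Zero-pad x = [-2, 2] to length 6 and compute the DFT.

Original 2-point DFT: [0, -4]
Zero-padded 6-point DFT provides frequency interpolation.

DFT_6([x, 0, ...]) = [0, -1.0000-1.7321i, -3.0000-1.7321i, -4, -3.0000+1.7321i, -1.0000+1.7321i]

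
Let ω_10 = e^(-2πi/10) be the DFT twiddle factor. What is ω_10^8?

ω_10^8 = e^(-2πi·8/10)
= cos(-2π·8/10) + i·sin(-2π·8/10)
= cos(-16π/10) + i·sin(-16π/10)

ω_10^8 = cos(-16π/10) + i·sin(-16π/10) = 0.3090+0.9511i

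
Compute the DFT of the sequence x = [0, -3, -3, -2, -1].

X[k] = Σ(n=0 to 4) x[n] · ω_5^(nk)
where ω_5 = e^(-2πi/5)

Computing each X[k]:
X[0] = -9
X[1] = 2.8090+2.4899i
X[2] = 1.6910+0.2245i
X[3] = 1.6910-0.2245i
X[4] = 2.8090-2.4899i

X = [-9, 2.8090+2.4899i, 1.6910+0.2245i, 1.6910-0.2245i, 2.8090-2.4899i]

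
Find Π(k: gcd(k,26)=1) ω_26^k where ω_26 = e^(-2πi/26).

The primitive 26th roots of unity are ω_26^k for k coprime to 26: k ∈ {1, 3, 5, 7, 9, 11, 15, 17, 19, 21, 23, 25}
Their product equals the constant term of the cyclotomic polynomial Φ_26(x) up to sign.
For n ≥ 3, the product of all primitive nth roots of unity is 1. (For n=1 it is 1; for n=2 it is -1.)

1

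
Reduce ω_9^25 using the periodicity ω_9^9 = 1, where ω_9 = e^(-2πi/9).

Since ω_9^9 = 1, powers reduce modulo 9.
25 mod 9 = 7
So ω_9^25 = ω_9^7 = e^(-2πi·7/9)

ω_9^25 = ω_9^7 = 0.1736+0.9848i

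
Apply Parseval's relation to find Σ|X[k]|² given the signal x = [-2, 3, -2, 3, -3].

Parseval: Σ|x[n]|² = (1/N)Σ|X[k]|², so Σ|X[k]|² = N·Σ|x[n]|² = 5·35.0000

Σ|X[k]|² = N·Σ|x[n]|² = 5·35.0000 = 175.0000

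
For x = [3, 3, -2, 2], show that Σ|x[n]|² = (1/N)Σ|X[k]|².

Time domain:
Σ|x[n]|² = |3|² + |3|² + |-2|² + |2|² = 26.0000

Frequency domain:
(1/4)Σ|X[k]|² = (1/4)(|6|² + |5-1i|² + |-4|² + |5+1i|²) = (1/4)·104.0000 = 26.0000

Both sides agree, confirming Parseval's theorem.

Σ|x[n]|² = (1/N)Σ|X[k]|² = 26.0000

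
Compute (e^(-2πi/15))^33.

Since ω_15^15 = 1, powers reduce modulo 15.
33 mod 15 = 3
So ω_15^33 = ω_15^3 = e^(-2πi·3/15)

ω_15^33 = ω_15^3 = 0.3090-0.9511i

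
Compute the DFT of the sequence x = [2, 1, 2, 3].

X[k] = Σ(n=0 to 3) x[n] · ω_4^(nk)
where ω_4 = e^(-2πi/4)

Computing each X[k]:
X[0] = 8
X[1] = 2i
X[2] = 0
X[3] = -2i

X = [8, 2i, 0, -2i]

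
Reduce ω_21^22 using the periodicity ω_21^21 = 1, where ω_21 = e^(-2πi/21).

Since ω_21^21 = 1, powers reduce modulo 21.
22 mod 21 = 1
So ω_21^22 = ω_21^1 = e^(-2πi·1/21)

ω_21^22 = ω_21^1 = 0.9556-0.2948i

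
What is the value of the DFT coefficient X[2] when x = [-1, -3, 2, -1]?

X[2] = Σ(n=0 to 3) x[n] · ω_4^(2n) where ω_4 = e^(-2πi/4)
= (-1)·ω_4^0 + (-3)·ω_4^2 + (2)·ω_4^4 + (-1)·ω_4^6

X[2] = 5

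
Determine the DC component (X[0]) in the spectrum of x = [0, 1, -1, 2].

X[0] = Σ(n=0 to 3) x[n] · ω_4^0 = Σ x[n]
= (0) + (1) + (-1) + (2)

X[0] = 2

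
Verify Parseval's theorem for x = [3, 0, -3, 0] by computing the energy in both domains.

Time domain:
Σ|x[n]|² = |3|² + |0|² + |-3|² + |0|² = 18.0000

Frequency domain:
(1/4)Σ|X[k]|² = (1/4)(|0|² + |6|² + |0|² + |6|²) = (1/4)·72.0000 = 18.0000

Both sides agree, confirming Parseval's theorem.

Σ|x[n]|² = (1/N)Σ|X[k]|² = 18.0000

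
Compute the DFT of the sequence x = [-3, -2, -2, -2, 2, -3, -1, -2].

X[k] = Σ(n=0 to 7) x[n] · ω_8^(nk)
where ω_8 = e^(-2πi/8)

Computing each X[k]:
X[0] = -13
X[1] = -4.2929+0.2929i
X[2] = 2+1i
X[3] = -5.7071-1.7071i
X[4] = 5
X[5] = -5.7071+1.7071i
X[6] = 2-1i
X[7] = -4.2929-0.2929i

X = [-13, -4.2929+0.2929i, 2+1i, -5.7071-1.7071i, 5, -5.7071+1.7071i, 2-1i, -4.2929-0.2929i]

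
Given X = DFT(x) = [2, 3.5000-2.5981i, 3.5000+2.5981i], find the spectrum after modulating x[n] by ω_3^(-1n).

Modulation property: DFT(ω_3^(-1n)·x[n]) = X[(k-1) mod 3], so circularly shift X by 1 positions.

X[k-1] = [3.5000+2.5981i, 2, 3.5000-2.5981i]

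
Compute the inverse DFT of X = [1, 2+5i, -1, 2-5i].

x[n] = (1/4) Σ(k=0 to 3) X[k] · e^(2πikn/4)

Computing each x[n]:
x[0] = 1
x[1] = -2
x[2] = -1
x[3] = 3

x = [1, -2, -1, 3]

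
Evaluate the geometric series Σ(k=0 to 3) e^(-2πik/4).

Sum of all nth roots of unity equals 0 for n > 1 (geometric series with r ≠ 1).

0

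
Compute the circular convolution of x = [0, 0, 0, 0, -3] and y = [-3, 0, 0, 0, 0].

(x ⊛ y)[n] = Σ(m=0 to 4) x[m] · y[(n-m) mod 5]

Computing each output sample:
(x ⊛ y)[0] = 0
(x ⊛ y)[1] = 0
(x ⊛ y)[2] = 0
(x ⊛ y)[3] = 0
(x ⊛ y)[4] = 9

x ⊛ y = [0, 0, 0, 0, 9]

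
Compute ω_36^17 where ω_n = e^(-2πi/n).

ω_36^17 = e^(-2πi·17/36)
= cos(-2π·17/36) + i·sin(-2π·17/36)
= cos(-34π/36) + i·sin(-34π/36)

ω_36^17 = cos(-34π/36) + i·sin(-34π/36) = -0.9848-0.1736i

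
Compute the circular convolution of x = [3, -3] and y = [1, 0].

(x ⊛ y)[n] = Σ(m=0 to 1) x[m] · y[(n-m) mod 2]

Computing each output sample:
(x ⊛ y)[0] = 3
(x ⊛ y)[1] = -3

x ⊛ y = [3, -3]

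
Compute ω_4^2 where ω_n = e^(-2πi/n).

ω_4^2 = e^(-2πi·2/4)
= cos(-2π·2/4) + i·sin(-2π·2/4)
= cos(-4π/4) + i·sin(-4π/4)

ω_4^2 = cos(-4π/4) + i·sin(-4π/4) = -1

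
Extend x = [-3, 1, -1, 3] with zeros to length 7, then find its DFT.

Original 4-point DFT: [0, -2+2i, -8, -2-2i]
Zero-padded 7-point DFT provides frequency interpolation.

DFT_7([x, 0, ...]) = [0, -4.8569-1.1086i, -0.4511+0.9367i, -5.1920-4.1405i, -5.1920+4.1405i, -0.4511-0.9367i, -4.8569+1.1086i]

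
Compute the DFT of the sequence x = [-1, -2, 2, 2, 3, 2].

X[k] = Σ(n=0 to 5) x[n] · ω_6^(nk)
where ω_6 = e^(-2πi/6)

Computing each X[k]:
X[0] = 6
X[1] = -5.5000+4.3301i
X[2] = -1.5000+2.5981i
X[3] = 2
X[4] = -1.5000-2.5981i
X[5] = -5.5000-4.3301i

X = [6, -5.5000+4.3301i, -1.5000+2.5981i, 2, -1.5000-2.5981i, -5.5000-4.3301i]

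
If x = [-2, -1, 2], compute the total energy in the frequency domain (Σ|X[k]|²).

Parseval: Σ|x[n]|² = (1/N)Σ|X[k]|², so Σ|X[k]|² = N·Σ|x[n]|² = 3·9.0000

Σ|X[k]|² = N·Σ|x[n]|² = 3·9.0000 = 27.0000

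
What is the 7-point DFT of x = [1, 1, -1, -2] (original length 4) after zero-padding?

Original 4-point DFT: [-1, 2-3i, 1, 2+3i]
Zero-padded 7-point DFT provides frequency interpolation.

DFT_7([x, 0, ...]) = [-1, 3.6479+1.0609i, 0.4315-2.9725i, -0.0794+0.7341i, -0.0794-0.7341i, 0.4315+2.9725i, 3.6479-1.0609i]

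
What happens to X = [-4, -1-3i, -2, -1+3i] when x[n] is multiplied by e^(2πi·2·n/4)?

Modulation property: DFT(ω_4^(-2n)·x[n]) = X[(k-2) mod 4], so circularly shift X by 2 positions.

X[k-2] = [-2, -1+3i, -4, -1-3i]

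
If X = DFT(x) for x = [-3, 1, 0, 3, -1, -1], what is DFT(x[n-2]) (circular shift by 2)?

Time shift by 2: X_shifted[k] = ω_6^(2k) · X[k]
Shifted x = [-1, -1, -3, 1, 0, 3]

DFT(x[n-2]) = [-1, 0.5000+6.0622i, 0.5000+0.8660i, -7, 0.5000-0.8660i, 0.5000-6.0622i]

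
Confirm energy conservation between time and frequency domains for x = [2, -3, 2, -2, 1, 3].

Time domain:
Σ|x[n]|² = |2|² + |-3|² + |2|² + |-2|² + |1|² + |3|² = 31.0000

Frequency domain:
(1/6)Σ|X[k]|² = (1/6)(|3|² + |2.5000+4.3301i|² + |-1.5000+6.0622i|² + |7|² + |-1.5000-6.0622i|² + |2.5000-4.3301i|²) = (1/6)·186.0000 = 31.0000

Both sides agree, confirming Parseval's theorem.

Σ|x[n]|² = (1/N)Σ|X[k]|² = 31.0000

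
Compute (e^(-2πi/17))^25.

Since ω_17^17 = 1, powers reduce modulo 17.
25 mod 17 = 8
So ω_17^25 = ω_17^8 = e^(-2πi·8/17)

ω_17^25 = ω_17^8 = -0.9830-0.1837i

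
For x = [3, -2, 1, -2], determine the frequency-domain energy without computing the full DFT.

Parseval: Σ|x[n]|² = (1/N)Σ|X[k]|², so Σ|X[k]|² = N·Σ|x[n]|² = 4·18.0000

Σ|X[k]|² = N·Σ|x[n]|² = 4·18.0000 = 72.0000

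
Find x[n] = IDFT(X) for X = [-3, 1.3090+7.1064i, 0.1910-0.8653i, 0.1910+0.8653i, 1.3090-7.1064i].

x[n] = (1/5) Σ(k=0 to 4) X[k] · e^(2πikn/5)

Computing each x[n]:
x[0] = 0
x[1] = -3
x[2] = -3
x[3] = 1
x[4] = 2

x = [0, -3, -3, 1, 2]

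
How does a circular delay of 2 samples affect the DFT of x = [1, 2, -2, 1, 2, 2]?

Time shift by 2: X_shifted[k] = ω_6^(2k) · X[k]
Shifted x = [2, 2, 1, 2, -2, 1]

DFT(x[n-2]) = [6, 2.0000-3.4641i, 3.0000+1.7321i, -4, 3.0000-1.7321i, 2.0000+3.4641i]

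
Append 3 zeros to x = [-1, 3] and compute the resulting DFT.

Original 2-point DFT: [2, -4]
Zero-padded 5-point DFT provides frequency interpolation.

DFT_5([x, 0, ...]) = [2, -0.0729-2.8532i, -3.4271-1.7634i, -3.4271+1.7634i, -0.0729+2.8532i]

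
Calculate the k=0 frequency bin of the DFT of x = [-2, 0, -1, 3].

X[0] = Σ(n=0 to 3) x[n] · ω_4^0 = Σ x[n]
= (-2) + (0) + (-1) + (3)

X[0] = 0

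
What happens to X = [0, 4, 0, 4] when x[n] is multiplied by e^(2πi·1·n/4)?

Modulation property: DFT(ω_4^(-1n)·x[n]) = X[(k-1) mod 4], so circularly shift X by 1 positions.

X[k-1] = [4, 0, 4, 0]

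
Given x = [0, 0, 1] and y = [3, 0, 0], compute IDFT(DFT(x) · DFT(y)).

(x ⊛ y)[n] = Σ(m=0 to 2) x[m] · y[(n-m) mod 3]

Computing each output sample:
(x ⊛ y)[0] = 0
(x ⊛ y)[1] = 0
(x ⊛ y)[2] = 3

x ⊛ y = [0, 0, 3]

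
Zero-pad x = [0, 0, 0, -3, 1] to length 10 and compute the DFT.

Original 5-point DFT: [-2, 2.7361-0.8123i, -1.7361+3.4410i, -1.7361-3.4410i, 2.7361+0.8123i]
Zero-padded 10-point DFT provides frequency interpolation.

DFT_10([x, 0, ...]) = [-2, 0.1180+2.2654i, 2.7361-0.8123i, -2.1180-2.7144i, -1.7361+3.4410i, 4, -1.7361-3.4410i, -2.1180+2.7144i, 2.7361+0.8123i, 0.1180-2.2654i]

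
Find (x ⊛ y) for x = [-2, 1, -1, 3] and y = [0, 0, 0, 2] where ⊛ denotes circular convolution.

(x ⊛ y)[n] = Σ(m=0 to 3) x[m] · y[(n-m) mod 4]

Computing each output sample:
(x ⊛ y)[0] = 2
(x ⊛ y)[1] = -2
(x ⊛ y)[2] = 6
(x ⊛ y)[3] = -4

x ⊛ y = [2, -2, 6, -4]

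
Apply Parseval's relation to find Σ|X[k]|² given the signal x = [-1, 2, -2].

Parseval: Σ|x[n]|² = (1/N)Σ|X[k]|², so Σ|X[k]|² = N·Σ|x[n]|² = 3·9.0000

Σ|X[k]|² = N·Σ|x[n]|² = 3·9.0000 = 27.0000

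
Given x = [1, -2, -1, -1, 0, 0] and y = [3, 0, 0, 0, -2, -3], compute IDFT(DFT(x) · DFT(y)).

(x ⊛ y)[n] = Σ(m=0 to 5) x[m] · y[(n-m) mod 6]

Computing each output sample:
(x ⊛ y)[0] = 11
(x ⊛ y)[1] = -1
(x ⊛ y)[2] = 0
(x ⊛ y)[3] = -3
(x ⊛ y)[4] = -2
(x ⊛ y)[5] = 1

x ⊛ y = [11, -1, 0, -3, -2, 1]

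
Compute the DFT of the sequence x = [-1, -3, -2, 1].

X[k] = Σ(n=0 to 3) x[n] · ω_4^(nk)
where ω_4 = e^(-2πi/4)

Computing each X[k]:
X[0] = -5
X[1] = 1+4i
X[2] = -1
X[3] = 1-4i

X = [-5, 1+4i, -1, 1-4i]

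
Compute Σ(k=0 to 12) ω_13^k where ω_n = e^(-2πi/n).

Sum of all nth roots of unity equals 0 for n > 1 (geometric series with r ≠ 1).

0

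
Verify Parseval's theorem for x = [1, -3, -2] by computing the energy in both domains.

Time domain:
Σ|x[n]|² = |1|² + |-3|² + |-2|² = 14.0000

Frequency domain:
(1/3)Σ|X[k]|² = (1/3)(|-4|² + |3.5000+0.8660i|² + |3.5000-0.8660i|²) = (1/3)·42.0000 = 14.0000

Both sides agree, confirming Parseval's theorem.

Σ|x[n]|² = (1/N)Σ|X[k]|² = 14.0000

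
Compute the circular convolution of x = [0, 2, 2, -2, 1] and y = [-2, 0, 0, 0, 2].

(x ⊛ y)[n] = Σ(m=0 to 4) x[m] · y[(n-m) mod 5]

Computing each output sample:
(x ⊛ y)[0] = 4
(x ⊛ y)[1] = 0
(x ⊛ y)[2] = -8
(x ⊛ y)[3] = 6
(x ⊛ y)[4] = -2

x ⊛ y = [4, 0, -8, 6, -2]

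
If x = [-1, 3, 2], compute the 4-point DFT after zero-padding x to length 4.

Original 3-point DFT: [4, -3.5000-0.8660i, -3.5000+0.8660i]
Zero-padded 4-point DFT provides frequency interpolation.

DFT_4([x, 0, ...]) = [4, -3-3i, -2, -3+3i]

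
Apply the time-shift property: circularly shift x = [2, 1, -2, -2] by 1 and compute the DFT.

Time shift by 1: X_shifted[k] = ω_4^(1k) · X[k]
Shifted x = [-2, 2, 1, -2]

DFT(x[n-1]) = [-1, -3-4i, -1, -3+4i]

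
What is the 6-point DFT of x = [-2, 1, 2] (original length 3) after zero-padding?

Original 3-point DFT: [1, -3.5000+0.8660i, -3.5000-0.8660i]
Zero-padded 6-point DFT provides frequency interpolation.

DFT_6([x, 0, ...]) = [1, -2.5000-2.5981i, -3.5000+0.8660i, -1, -3.5000-0.8660i, -2.5000+2.5981i]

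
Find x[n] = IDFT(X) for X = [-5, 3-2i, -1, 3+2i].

x[n] = (1/4) Σ(k=0 to 3) X[k] · e^(2πikn/4)

Computing each x[n]:
x[0] = 0
x[1] = 0
x[2] = -3
x[3] = -2

x = [0, 0, -3, -2]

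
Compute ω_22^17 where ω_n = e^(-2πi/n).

ω_22^17 = e^(-2πi·17/22)
= cos(-2π·17/22) + i·sin(-2π·17/22)
= cos(-34π/22) + i·sin(-34π/22)

ω_22^17 = cos(-34π/22) + i·sin(-34π/22) = 0.1423+0.9898i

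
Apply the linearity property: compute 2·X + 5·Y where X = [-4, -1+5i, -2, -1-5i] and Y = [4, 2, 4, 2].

By linearity: DFT(2x + 5y) = 2·DFT(x) + 5·DFT(y)
= 2·[-4, -1+5i, -2, -1-5i] + 5·[4, 2, 4, 2]

Computing element-wise:
Z[0] = 2·(-4) + 5·(4) = 12
Z[1] = 2·(-1+5i) + 5·(2) = 8+10i
Z[2] = 2·(-2) + 5·(4) = 16
Z[3] = 2·(-1-5i) + 5·(2) = 8-10i

DFT(2x + 5y) = 2·X + 5·Y = [12, 8+10i, 16, 8-10i]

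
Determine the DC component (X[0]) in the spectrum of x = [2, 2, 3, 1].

X[0] = Σ(n=0 to 3) x[n] · ω_4^0 = Σ x[n]
= (2) + (2) + (3) + (1)

X[0] = 8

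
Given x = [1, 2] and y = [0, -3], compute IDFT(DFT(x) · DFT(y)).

(x ⊛ y)[n] = Σ(m=0 to 1) x[m] · y[(n-m) mod 2]

Computing each output sample:
(x ⊛ y)[0] = -6
(x ⊛ y)[1] = -3

x ⊛ y = [-6, -3]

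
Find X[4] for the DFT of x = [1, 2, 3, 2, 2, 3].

X[4] = Σ(n=0 to 5) x[n] · ω_6^(4n) where ω_6 = e^(-2πi/6)
= (1)·ω_6^0 + (2)·ω_6^4 + (3)·ω_6^8 + (2)·ω_6^12 + (2)·ω_6^16 + (3)·ω_6^20

X[4] = -2.0000-1.7321i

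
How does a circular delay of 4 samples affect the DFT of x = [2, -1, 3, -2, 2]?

Time shift by 4: X_shifted[k] = ω_5^(4k) · X[k]
Shifted x = [-1, 3, -2, 2, 2]

DFT(x[n-4]) = [4, 0.5451+1.4001i, -5.0451-4.3920i, -5.0451+4.3920i, 0.5451-1.4001i]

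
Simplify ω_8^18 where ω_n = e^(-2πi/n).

Since ω_8^8 = 1, powers reduce modulo 8.
18 mod 8 = 2
So ω_8^18 = ω_8^2 = e^(-2πi·2/8)

ω_8^18 = ω_8^2 = -1i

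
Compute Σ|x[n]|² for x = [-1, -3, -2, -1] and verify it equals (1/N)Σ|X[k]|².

Time domain:
Σ|x[n]|² = |-1|² + |-3|² + |-2|² + |-1|² = 15.0000

Frequency domain:
(1/4)Σ|X[k]|² = (1/4)(|-7|² + |1+2i|² + |1|² + |1-2i|²) = (1/4)·60.0000 = 15.0000

Both sides agree, confirming Parseval's theorem.

Σ|x[n]|² = (1/N)Σ|X[k]|² = 15.0000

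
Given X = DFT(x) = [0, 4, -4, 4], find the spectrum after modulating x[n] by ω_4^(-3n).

Modulation property: DFT(ω_4^(-3n)·x[n]) = X[(k-3) mod 4], so circularly shift X by 3 positions.

X[k-3] = [4, -4, 4, 0]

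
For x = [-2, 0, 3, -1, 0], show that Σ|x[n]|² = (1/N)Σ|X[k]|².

Time domain:
Σ|x[n]|² = |-2|² + |0|² + |3|² + |-1|² + |0|² = 14.0000

Frequency domain:
(1/5)Σ|X[k]|² = (1/5)(|0|² + |-3.6180-2.3511i|² + |-1.3820+3.8042i|² + |-1.3820-3.8042i|² + |-3.6180+2.3511i|²) = (1/5)·70.0000 = 14.0000

Both sides agree, confirming Parseval's theorem.

Σ|x[n]|² = (1/N)Σ|X[k]|² = 14.0000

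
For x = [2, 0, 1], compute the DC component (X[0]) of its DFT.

X[0] = Σ(n=0 to 2) x[n] · ω_3^0 = Σ x[n]
= (2) + (0) + (1)

X[0] = 3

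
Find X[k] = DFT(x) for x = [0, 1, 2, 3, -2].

X[k] = Σ(n=0 to 4) x[n] · ω_5^(nk)
where ω_5 = e^(-2πi/5)

Computing each X[k]:
X[0] = 4
X[1] = -4.3541-2.2654i
X[2] = 2.3541-2.7144i
X[3] = 2.3541+2.7144i
X[4] = -4.3541+2.2654i

X = [4, -4.3541-2.2654i, 2.3541-2.7144i, 2.3541+2.7144i, -4.3541+2.2654i]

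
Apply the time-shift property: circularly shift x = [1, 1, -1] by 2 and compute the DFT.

Time shift by 2: X_shifted[k] = ω_3^(2k) · X[k]
Shifted x = [1, -1, 1]

DFT(x[n-2]) = [1, 1.0000+1.7321i, 1.0000-1.7321i]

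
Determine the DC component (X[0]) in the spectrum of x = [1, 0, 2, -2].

X[0] = Σ(n=0 to 3) x[n] · ω_4^0 = Σ x[n]
= (1) + (0) + (2) + (-2)

X[0] = 1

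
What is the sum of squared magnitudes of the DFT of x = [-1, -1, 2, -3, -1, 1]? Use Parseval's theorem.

Parseval: Σ|x[n]|² = (1/N)Σ|X[k]|², so Σ|X[k]|² = N·Σ|x[n]|² = 6·17.0000

Σ|X[k]|² = N·Σ|x[n]|² = 6·17.0000 = 102.0000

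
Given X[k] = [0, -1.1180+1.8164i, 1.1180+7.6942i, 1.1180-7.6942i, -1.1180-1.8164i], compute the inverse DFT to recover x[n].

x[n] = (1/5) Σ(k=0 to 4) X[k] · e^(2πikn/5)

Computing each x[n]:
x[0] = 0
x[1] = -3
x[2] = 3
x[3] = -2
x[4] = 2

x = [0, -3, 3, -2, 2]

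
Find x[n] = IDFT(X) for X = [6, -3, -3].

x[n] = (1/3) Σ(k=0 to 2) X[k] · e^(2πikn/3)

Computing each x[n]:
x[0] = 0
x[1] = 3
x[2] = 3

x = [0, 3, 3]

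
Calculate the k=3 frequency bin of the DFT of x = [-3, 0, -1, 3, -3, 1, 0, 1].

X[3] = Σ(n=0 to 7) x[n] · ω_8^(3n) where ω_8 = e^(-2πi/8)
= (-3)·ω_8^0 + (0)·ω_8^3 + (-1)·ω_8^6 + (3)·ω_8^9 + (-3)·ω_8^12 + (1)·ω_8^15 + (0)·ω_8^18 + (1)·ω_8^21

X[3] = 2.1213-1.7071i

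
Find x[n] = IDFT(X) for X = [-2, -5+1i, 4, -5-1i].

x[n] = (1/4) Σ(k=0 to 3) X[k] · e^(2πikn/4)

Computing each x[n]:
x[0] = -2
x[1] = -2
x[2] = 3
x[3] = -1

x = [-2, -2, 3, -1]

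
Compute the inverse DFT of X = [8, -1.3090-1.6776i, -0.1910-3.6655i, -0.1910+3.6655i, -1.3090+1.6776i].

x[n] = (1/5) Σ(k=0 to 4) X[k] · e^(2πikn/5)

Computing each x[n]:
x[0] = 1
x[1] = 3
x[2] = 1
x[3] = 3
x[4] = 0

x = [1, 3, 1, 3, 0]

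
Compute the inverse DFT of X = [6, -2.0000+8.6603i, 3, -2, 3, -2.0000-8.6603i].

x[n] = (1/6) Σ(k=0 to 5) X[k] · e^(2πikn/6)

Computing each x[n]:
x[0] = 1
x[1] = -2
x[2] = -2
x[3] = 3
x[4] = 3
x[5] = 3

x = [1, -2, -2, 3, 3, 3]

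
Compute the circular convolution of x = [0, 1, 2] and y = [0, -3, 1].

(x ⊛ y)[n] = Σ(m=0 to 2) x[m] · y[(n-m) mod 3]

Computing each output sample:
(x ⊛ y)[0] = -5
(x ⊛ y)[1] = 2
(x ⊛ y)[2] = -3

x ⊛ y = [-5, 2, -3]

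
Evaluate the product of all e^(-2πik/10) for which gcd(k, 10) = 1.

The primitive 10th roots of unity are ω_10^k for k coprime to 10: k ∈ {1, 3, 7, 9}
Their product equals the constant term of the cyclotomic polynomial Φ_10(x) up to sign.
For n ≥ 3, the product of all primitive nth roots of unity is 1. (For n=1 it is 1; for n=2 it is -1.)

1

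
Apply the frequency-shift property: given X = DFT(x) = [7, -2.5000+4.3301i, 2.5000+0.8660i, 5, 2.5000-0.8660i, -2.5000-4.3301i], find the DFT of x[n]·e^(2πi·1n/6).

Modulation property: DFT(ω_6^(-1n)·x[n]) = X[(k-1) mod 6], so circularly shift X by 1 positions.

X[k-1] = [-2.5000-4.3301i, 7, -2.5000+4.3301i, 2.5000+0.8660i, 5, 2.5000-0.8660i]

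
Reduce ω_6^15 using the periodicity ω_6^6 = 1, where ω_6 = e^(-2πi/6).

Since ω_6^6 = 1, powers reduce modulo 6.
15 mod 6 = 3
So ω_6^15 = ω_6^3 = e^(-2πi·3/6)

ω_6^15 = ω_6^3 = -1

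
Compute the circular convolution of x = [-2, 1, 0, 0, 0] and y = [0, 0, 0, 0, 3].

(x ⊛ y)[n] = Σ(m=0 to 4) x[m] · y[(n-m) mod 5]

Computing each output sample:
(x ⊛ y)[0] = 3
(x ⊛ y)[1] = 0
(x ⊛ y)[2] = 0
(x ⊛ y)[3] = 0
(x ⊛ y)[4] = -6

x ⊛ y = [3, 0, 0, 0, -6]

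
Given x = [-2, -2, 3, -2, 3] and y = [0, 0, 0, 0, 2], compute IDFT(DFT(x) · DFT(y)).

(x ⊛ y)[n] = Σ(m=0 to 4) x[m] · y[(n-m) mod 5]

Computing each output sample:
(x ⊛ y)[0] = -4
(x ⊛ y)[1] = 6
(x ⊛ y)[2] = -4
(x ⊛ y)[3] = 6
(x ⊛ y)[4] = -4

x ⊛ y = [-4, 6, -4, 6, -4]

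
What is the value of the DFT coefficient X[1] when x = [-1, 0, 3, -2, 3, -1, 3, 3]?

X[1] = Σ(n=0 to 7) x[n] · ω_8^(1n) where ω_8 = e^(-2πi/8)
= (-1)·ω_8^0 + (0)·ω_8^1 + (3)·ω_8^2 + (-2)·ω_8^3 + (3)·ω_8^4 + (-1)·ω_8^5 + (3)·ω_8^6 + (3)·ω_8^7

X[1] = 0.2426+2.8284i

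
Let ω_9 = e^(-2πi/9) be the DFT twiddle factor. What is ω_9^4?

ω_9^4 = e^(-2πi·4/9)
= cos(-2π·4/9) + i·sin(-2π·4/9)
= cos(-8π/9) + i·sin(-8π/9)

ω_9^4 = cos(-8π/9) + i·sin(-8π/9) = -0.9397-0.3420i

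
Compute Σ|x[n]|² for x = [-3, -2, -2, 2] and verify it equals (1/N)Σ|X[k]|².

Time domain:
Σ|x[n]|² = |-3|² + |-2|² + |-2|² + |2|² = 21.0000

Frequency domain:
(1/4)Σ|X[k]|² = (1/4)(|-5|² + |-1+4i|² + |-5|² + |-1-4i|²) = (1/4)·84.0000 = 21.0000

Both sides agree, confirming Parseval's theorem.

Σ|x[n]|² = (1/N)Σ|X[k]|² = 21.0000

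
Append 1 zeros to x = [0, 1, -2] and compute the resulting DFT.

Original 3-point DFT: [-1, 0.5000-2.5981i, 0.5000+2.5981i]
Zero-padded 4-point DFT provides frequency interpolation.

DFT_4([x, 0, ...]) = [-1, 2-1i, -3, 2+1i]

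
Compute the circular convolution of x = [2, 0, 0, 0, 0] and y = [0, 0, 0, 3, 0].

(x ⊛ y)[n] = Σ(m=0 to 4) x[m] · y[(n-m) mod 5]

Computing each output sample:
(x ⊛ y)[0] = 0
(x ⊛ y)[1] = 0
(x ⊛ y)[2] = 0
(x ⊛ y)[3] = 6
(x ⊛ y)[4] = 0

x ⊛ y = [0, 0, 0, 6, 0]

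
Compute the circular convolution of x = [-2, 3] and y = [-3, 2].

(x ⊛ y)[n] = Σ(m=0 to 1) x[m] · y[(n-m) mod 2]

Computing each output sample:
(x ⊛ y)[0] = 12
(x ⊛ y)[1] = -13

x ⊛ y = [12, -13]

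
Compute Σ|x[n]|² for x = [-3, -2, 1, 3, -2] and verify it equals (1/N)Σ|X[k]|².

Time domain:
Σ|x[n]|² = |-3|² + |-2|² + |1|² + |3|² + |-2|² = 27.0000

Frequency domain:
(1/5)Σ|X[k]|² = (1/5)(|-3|² + |-7.4721+1.1756i|² + |1.4721-1.9021i|² + |1.4721+1.9021i|² + |-7.4721-1.1756i|²) = (1/5)·135.0000 = 27.0000

Both sides agree, confirming Parseval's theorem.

Σ|x[n]|² = (1/N)Σ|X[k]|² = 27.0000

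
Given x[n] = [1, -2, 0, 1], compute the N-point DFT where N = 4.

X[k] = Σ(n=0 to 3) x[n] · ω_4^(nk)
where ω_4 = e^(-2πi/4)

Computing each X[k]:
X[0] = 0
X[1] = 1+3i
X[2] = 2
X[3] = 1-3i

X = [0, 1+3i, 2, 1-3i]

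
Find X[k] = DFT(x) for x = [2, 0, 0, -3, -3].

X[k] = Σ(n=0 to 4) x[n] · ω_5^(nk)
where ω_5 = e^(-2πi/5)

Computing each X[k]:
X[0] = -4
X[1] = 3.5000-4.6165i
X[2] = 3.5000+1.0898i
X[3] = 3.5000-1.0898i
X[4] = 3.5000+4.6165i

X = [-4, 3.5000-4.6165i, 3.5000+1.0898i, 3.5000-1.0898i, 3.5000+4.6165i]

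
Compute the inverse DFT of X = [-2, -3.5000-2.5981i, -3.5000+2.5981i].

x[n] = (1/3) Σ(k=0 to 2) X[k] · e^(2πikn/3)

Computing each x[n]:
x[0] = -3
x[1] = 2
x[2] = -1

x = [-3, 2, -1]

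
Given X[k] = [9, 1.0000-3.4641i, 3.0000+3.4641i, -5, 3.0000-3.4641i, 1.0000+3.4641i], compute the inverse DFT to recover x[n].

x[n] = (1/6) Σ(k=0 to 5) X[k] · e^(2πikn/6)

Computing each x[n]:
x[0] = 2
x[1] = 2
x[2] = 2
x[3] = 3
x[4] = -2
x[5] = 2

x = [2, 2, 2, 3, -2, 2]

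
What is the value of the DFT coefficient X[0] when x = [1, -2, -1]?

X[0] = Σ(n=0 to 2) x[n] · ω_3^0 = Σ x[n]
= (1) + (-2) + (-1)

X[0] = -2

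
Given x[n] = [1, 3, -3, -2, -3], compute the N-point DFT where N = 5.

X[k] = Σ(n=0 to 4) x[n] · ω_5^(nk)
where ω_5 = e^(-2πi/5)

Computing each X[k]:
X[0] = -4
X[1] = 5.0451-5.1186i
X[2] = -0.5451-4.4778i
X[3] = -0.5451+4.4778i
X[4] = 5.0451+5.1186i

X = [-4, 5.0451-5.1186i, -0.5451-4.4778i, -0.5451+4.4778i, 5.0451+5.1186i]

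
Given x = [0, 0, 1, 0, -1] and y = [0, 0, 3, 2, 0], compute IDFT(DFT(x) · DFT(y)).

(x ⊛ y)[n] = Σ(m=0 to 4) x[m] · y[(n-m) mod 5]

Computing each output sample:
(x ⊛ y)[0] = 2
(x ⊛ y)[1] = -3
(x ⊛ y)[2] = -2
(x ⊛ y)[3] = 0
(x ⊛ y)[4] = 3

x ⊛ y = [2, -3, -2, 0, 3]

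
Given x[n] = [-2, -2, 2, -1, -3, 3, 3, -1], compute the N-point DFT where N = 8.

X[k] = Σ(n=0 to 7) x[n] · ω_8^(nk)
where ω_8 = e^(-2πi/8)

Computing each X[k]:
X[0] = -1
X[1] = -2.5355+4.5355i
X[2] = -10-3i
X[3] = 4.5355+2.5355i
X[4] = 1
X[5] = 4.5355-2.5355i
X[6] = -10+3i
X[7] = -2.5355-4.5355i

X = [-1, -2.5355+4.5355i, -10-3i, 4.5355+2.5355i, 1, 4.5355-2.5355i, -10+3i, -2.5355-4.5355i]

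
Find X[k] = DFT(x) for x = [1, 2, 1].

X[k] = Σ(n=0 to 2) x[n] · ω_3^(nk)
where ω_3 = e^(-2πi/3)

Computing each X[k]:
X[0] = 4
X[1] = -0.5000-0.8660i
X[2] = -0.5000+0.8660i

X = [4, -0.5000-0.8660i, -0.5000+0.8660i]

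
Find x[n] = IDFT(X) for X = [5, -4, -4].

x[n] = (1/3) Σ(k=0 to 2) X[k] · e^(2πikn/3)

Computing each x[n]:
x[0] = -1
x[1] = 3
x[2] = 3

x = [-1, 3, 3]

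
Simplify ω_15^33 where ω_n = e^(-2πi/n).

Since ω_15^15 = 1, powers reduce modulo 15.
33 mod 15 = 3
So ω_15^33 = ω_15^3 = e^(-2πi·3/15)

ω_15^33 = ω_15^3 = 0.3090-0.9511i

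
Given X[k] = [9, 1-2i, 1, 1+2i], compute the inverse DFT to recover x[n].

x[n] = (1/4) Σ(k=0 to 3) X[k] · e^(2πikn/4)

Computing each x[n]:
x[0] = 3
x[1] = 3
x[2] = 2
x[3] = 1

x = [3, 3, 2, 1]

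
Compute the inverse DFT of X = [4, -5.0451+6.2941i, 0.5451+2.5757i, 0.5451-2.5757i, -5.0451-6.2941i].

x[n] = (1/5) Σ(k=0 to 4) X[k] · e^(2πikn/5)

Computing each x[n]:
x[0] = -1
x[1] = -3
x[2] = 2
x[3] = 3
x[4] = 3

x = [-1, -3, 2, 3, 3]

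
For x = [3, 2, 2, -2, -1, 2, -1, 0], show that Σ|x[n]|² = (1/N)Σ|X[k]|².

Time domain:
Σ|x[n]|² = |3|² + |2|² + |2|² + |-2|² + |-1|² + |2|² + |-1|² + |0|² = 27.0000

Frequency domain:
(1/8)Σ|X[k]|² = (1/8)(|5|² + |5.4142-1.5858i|² + |1-6i|² + |2.5858+4.4142i|² + |1|² + |2.5858-4.4142i|² + |1+6i|² + |5.4142+1.5858i|²) = (1/8)·216.0000 = 27.0000

Both sides agree, confirming Parseval's theorem.

Σ|x[n]|² = (1/N)Σ|X[k]|² = 27.0000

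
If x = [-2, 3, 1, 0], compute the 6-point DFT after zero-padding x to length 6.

Original 4-point DFT: [2, -3-3i, -4, -3+3i]
Zero-padded 6-point DFT provides frequency interpolation.

DFT_6([x, 0, ...]) = [2, -1.0000-3.4641i, -4.0000-1.7321i, -4, -4.0000+1.7321i, -1.0000+3.4641i]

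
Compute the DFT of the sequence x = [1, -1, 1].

X[k] = Σ(n=0 to 2) x[n] · ω_3^(nk)
where ω_3 = e^(-2πi/3)

Computing each X[k]:
X[0] = 1
X[1] = 1.0000+1.7321i
X[2] = 1.0000-1.7321i

X = [1, 1.0000+1.7321i, 1.0000-1.7321i]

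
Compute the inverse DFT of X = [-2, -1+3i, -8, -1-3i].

x[n] = (1/4) Σ(k=0 to 3) X[k] · e^(2πikn/4)

Computing each x[n]:
x[0] = -3
x[1] = 0
x[2] = -2
x[3] = 3

x = [-3, 0, -2, 3]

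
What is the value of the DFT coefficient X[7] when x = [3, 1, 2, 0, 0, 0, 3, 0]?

X[7] = Σ(n=0 to 7) x[n] · ω_8^(7n) where ω_8 = e^(-2πi/8)
= (3)·ω_8^0 + (1)·ω_8^7 + (2)·ω_8^14 + (0)·ω_8^21 + (0)·ω_8^28 + (0)·ω_8^35 + (3)·ω_8^42 + (0)·ω_8^49

X[7] = 3.7071-0.2929i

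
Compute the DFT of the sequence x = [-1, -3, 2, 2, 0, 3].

X[k] = Σ(n=0 to 5) x[n] · ω_6^(nk)
where ω_6 = e^(-2πi/6)

Computing each X[k]:
X[0] = 3
X[1] = -4.0000+3.4641i
X[2] = 6.9282i
X[3] = -1
X[4] = -6.9282i
X[5] = -4.0000-3.4641i

X = [3, -4.0000+3.4641i, 6.9282i, -1, -6.9282i, -4.0000-3.4641i]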